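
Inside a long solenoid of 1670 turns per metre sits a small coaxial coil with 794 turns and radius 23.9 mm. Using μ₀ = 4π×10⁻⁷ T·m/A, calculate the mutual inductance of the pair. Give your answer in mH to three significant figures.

M ≈ 2.99 mH

The outer solenoid produces a uniform field B₁ = μ₀n₁I₁ across the inner coil,
so the flux linkage is N₂Φ = N₂B₁A₂ = μ₀n₁N₂A₂·I₁, giving M = μ₀n₁N₂A₂.
A₂ = πr² = π(2.390×10^-2 m)² = 1.7945×10^-3 m².
M = (4π×10⁻⁷)(1670)(794)(1.7945×10^-3) = 2.990×10^-3 H.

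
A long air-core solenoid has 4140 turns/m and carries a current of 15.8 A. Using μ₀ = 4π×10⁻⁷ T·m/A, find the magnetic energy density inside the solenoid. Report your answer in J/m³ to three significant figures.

B = μ₀nI = (4π×10⁻⁷)(4.140×10^3)(15.8) = 8.220×10^-2 T.
u = B²/(2μ₀) = (8.220×10^-2)²/(2×4π×10⁻⁷) = 2.688×10^3 J/m³.

u ≈ 2690 J/m³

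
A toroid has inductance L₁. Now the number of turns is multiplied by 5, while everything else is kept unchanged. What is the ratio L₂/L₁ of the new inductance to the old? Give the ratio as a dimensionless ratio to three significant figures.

L₂/L₁ = 25.0

For a toroid, L ∝ μᵣN²A/R.
L₂/L₁ = (5)^2 = 25.0.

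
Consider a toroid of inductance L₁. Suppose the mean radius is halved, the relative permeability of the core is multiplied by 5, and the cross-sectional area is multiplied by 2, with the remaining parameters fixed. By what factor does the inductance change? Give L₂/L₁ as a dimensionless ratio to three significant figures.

For a toroid, L ∝ μᵣN²A/R.
L₂/L₁ = (0.5)^-1 × (5) × (2) = 20.0.

L₂/L₁ = 20.0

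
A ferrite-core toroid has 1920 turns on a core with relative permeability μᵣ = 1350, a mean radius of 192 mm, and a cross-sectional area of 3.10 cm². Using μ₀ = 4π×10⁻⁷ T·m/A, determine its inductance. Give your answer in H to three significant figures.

For a thin toroid, L = μ₀μᵣN²A/(2πR).
L = (4π×10⁻⁷)(1350)(1920)²(3.100×10^-4) / (2π×0.192 m) = 1.607 H.

L ≈ 1.61 H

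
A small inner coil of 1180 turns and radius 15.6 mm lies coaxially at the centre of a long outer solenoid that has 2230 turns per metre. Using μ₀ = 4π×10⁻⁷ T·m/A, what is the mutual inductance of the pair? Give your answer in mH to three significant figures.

The outer solenoid produces a uniform field B₁ = μ₀n₁I₁ across the inner coil,
so the flux linkage is N₂Φ = N₂B₁A₂ = μ₀n₁N₂A₂·I₁, giving M = μ₀n₁N₂A₂.
A₂ = πr² = π(1.560×10^-2 m)² = 7.645×10^-4 m².
M = (4π×10⁻⁷)(2230)(1180)(7.645×10^-4) = 2.528×10^-3 H.

M ≈ 2.53 mH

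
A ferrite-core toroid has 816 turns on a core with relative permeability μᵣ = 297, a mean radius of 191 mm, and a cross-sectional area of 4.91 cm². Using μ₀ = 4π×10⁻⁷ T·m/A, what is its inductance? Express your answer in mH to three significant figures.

L ≈ 102 mH

For a thin toroid, L = μ₀μᵣN²A/(2πR).
L = (4π×10⁻⁷)(297)(816)²(4.910×10^-4) / (2π×0.191 m) = 0.1017 H.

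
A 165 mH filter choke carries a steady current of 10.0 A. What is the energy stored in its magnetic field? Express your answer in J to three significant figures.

Stored magnetic energy: U = ½LI².
U = ½(0.165 H)(10.0 A)² = 8.25 J.

U ≈ 8.25 J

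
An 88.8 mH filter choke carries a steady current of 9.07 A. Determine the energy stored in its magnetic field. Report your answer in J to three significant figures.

Stored magnetic energy: U = ½LI².
U = ½(8.880×10^-2 H)(9.07 A)² = 3.653 J.

U ≈ 3.65 J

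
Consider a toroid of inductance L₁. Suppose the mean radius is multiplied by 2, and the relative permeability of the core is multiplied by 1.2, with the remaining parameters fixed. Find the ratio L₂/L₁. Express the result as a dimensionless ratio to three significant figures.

L₂/L₁ = 0.600

For a toroid, L ∝ μᵣN²A/R.
L₂/L₁ = (2)^-1 × (1.2) = 0.600.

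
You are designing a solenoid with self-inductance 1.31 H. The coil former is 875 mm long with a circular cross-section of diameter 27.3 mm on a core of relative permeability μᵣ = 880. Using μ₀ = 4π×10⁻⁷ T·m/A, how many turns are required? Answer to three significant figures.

A = π(d/2)² = π(1.365×10^-2 m)² = 5.853×10^-4 m².
From L = μ₀μᵣN²A/ℓ, N = √(Lℓ / (μ₀μᵣA)).
N = √[(1.31)(0.875) / ((4π×10⁻⁷)(880)×5.853×10^-4)] = √(1.771×10^6) ≈ 1330.7.

N ≈ 1330 turns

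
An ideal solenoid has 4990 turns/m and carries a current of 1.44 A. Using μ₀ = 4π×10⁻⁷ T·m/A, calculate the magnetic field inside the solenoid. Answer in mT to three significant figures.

Inside a long solenoid, B = μ₀nI.
B = (4π×10⁻⁷)(4.990×10^3 m⁻¹)(1.44 A) = 9.030×10^-3 T.

B ≈ 9.03 mT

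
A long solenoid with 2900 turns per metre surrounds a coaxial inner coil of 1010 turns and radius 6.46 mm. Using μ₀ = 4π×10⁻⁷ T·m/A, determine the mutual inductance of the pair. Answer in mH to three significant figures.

M ≈ 0.483 mH

The outer solenoid produces a uniform field B₁ = μ₀n₁I₁ across the inner coil,
so the flux linkage is N₂Φ = N₂B₁A₂ = μ₀n₁N₂A₂·I₁, giving M = μ₀n₁N₂A₂.
A₂ = πr² = π(6.460×10^-3 m)² = 1.311×10^-4 m².
M = (4π×10⁻⁷)(2900)(1010)(1.311×10^-4) = 4.826×10^-4 H.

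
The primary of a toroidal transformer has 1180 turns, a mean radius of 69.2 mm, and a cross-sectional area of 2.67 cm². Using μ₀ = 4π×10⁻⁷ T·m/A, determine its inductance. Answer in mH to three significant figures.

L ≈ 1.07 mH

For a thin toroid, L = μ₀N²A/(2πR).
L = (4π×10⁻⁷)(1180)²(2.670×10^-4) / (2π×6.920×10^-2 m) = 1.074×10^-3 H.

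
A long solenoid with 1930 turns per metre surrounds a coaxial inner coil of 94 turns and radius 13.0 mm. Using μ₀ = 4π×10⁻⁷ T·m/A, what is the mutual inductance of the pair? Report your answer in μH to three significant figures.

The outer solenoid produces a uniform field B₁ = μ₀n₁I₁ across the inner coil,
so the flux linkage is N₂Φ = N₂B₁A₂ = μ₀n₁N₂A₂·I₁, giving M = μ₀n₁N₂A₂.
A₂ = πr² = π(1.300×10^-2 m)² = 5.309×10^-4 m².
M = (4π×10⁻⁷)(1930)(94)(5.309×10^-4) = 1.210×10^-4 H.

M ≈ 121 μH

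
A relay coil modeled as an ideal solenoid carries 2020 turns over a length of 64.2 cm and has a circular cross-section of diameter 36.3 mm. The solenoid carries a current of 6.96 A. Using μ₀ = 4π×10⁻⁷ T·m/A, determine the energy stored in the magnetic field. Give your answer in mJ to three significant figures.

A = π(d/2)² = π(1.815×10^-2 m)² = 1.0349×10^-3 m².
L = μ₀N²A/ℓ = (4π×10⁻⁷)(2020)²(1.0349×10^-3)/(0.642) = 8.266×10^-3 H.
U = ½LI² = ½(8.266×10^-3)(6.96)² = 0.2002 J.

U ≈ 200 mJ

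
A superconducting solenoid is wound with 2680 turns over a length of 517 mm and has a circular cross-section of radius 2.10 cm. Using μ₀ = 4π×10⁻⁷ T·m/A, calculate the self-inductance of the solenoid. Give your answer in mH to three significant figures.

L ≈ 24.2 mH

A = πr² = π(2.100×10^-2 m)² = 1.385×10^-3 m².
For a long solenoid, L = μ₀N²A/ℓ.
L = (4π×10⁻⁷)(2680)²(1.385×10^-3)/(0.517 m) = 2.419×10^-2 H.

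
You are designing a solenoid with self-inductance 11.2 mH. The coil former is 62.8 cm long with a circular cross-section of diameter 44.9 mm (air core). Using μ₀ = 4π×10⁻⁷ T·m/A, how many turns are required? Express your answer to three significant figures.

A = π(d/2)² = π(2.245×10^-2 m)² = 1.583×10^-3 m².
From L = μ₀N²A/ℓ, N = √(Lℓ / (μ₀A)).
N = √[(1.120×10^-2)(0.628) / ((4π×10⁻⁷)×1.583×10^-3)] = √(3.53497×10^6) ≈ 1880.2.

N ≈ 1880 turns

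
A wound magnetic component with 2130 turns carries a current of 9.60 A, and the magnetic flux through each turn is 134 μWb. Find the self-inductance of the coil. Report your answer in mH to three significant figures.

Self-inductance is defined by L = NΦ_B/I (flux linkage over current).
L = (2130)(1.340×10^-4 Wb)/(9.60 A) = 2.973×10^-2 H.

L ≈ 29.7 mH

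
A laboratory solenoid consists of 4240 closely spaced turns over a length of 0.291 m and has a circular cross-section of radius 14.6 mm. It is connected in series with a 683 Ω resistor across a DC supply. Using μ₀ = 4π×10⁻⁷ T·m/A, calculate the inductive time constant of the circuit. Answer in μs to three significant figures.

τ ≈ 76.1 μs

A = πr² = π(1.460×10^-2 m)² = 6.697×10^-4 m².
L = μ₀N²A/ℓ = (4π×10⁻⁷)(4240)²(6.697×10^-4)/(0.291) = 5.199×10^-2 H.
τ = L/R = (5.199×10^-2)/(683) = 7.612×10^-5 s.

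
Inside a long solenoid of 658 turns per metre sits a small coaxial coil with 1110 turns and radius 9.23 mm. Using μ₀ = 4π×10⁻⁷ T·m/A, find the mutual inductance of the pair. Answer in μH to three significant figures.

The outer solenoid produces a uniform field B₁ = μ₀n₁I₁ across the inner coil,
so the flux linkage is N₂Φ = N₂B₁A₂ = μ₀n₁N₂A₂·I₁, giving M = μ₀n₁N₂A₂.
A₂ = πr² = π(9.230×10^-3 m)² = 2.676×10^-4 m².
M = (4π×10⁻⁷)(658)(1110)(2.676×10^-4) = 2.456×10^-4 H.

M ≈ 246 μH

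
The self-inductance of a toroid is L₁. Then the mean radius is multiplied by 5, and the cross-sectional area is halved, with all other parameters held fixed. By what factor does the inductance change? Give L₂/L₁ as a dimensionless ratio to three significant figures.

For a toroid, L ∝ μᵣN²A/R.
L₂/L₁ = (5)^-1 × (0.5) = 0.100.

L₂/L₁ = 0.100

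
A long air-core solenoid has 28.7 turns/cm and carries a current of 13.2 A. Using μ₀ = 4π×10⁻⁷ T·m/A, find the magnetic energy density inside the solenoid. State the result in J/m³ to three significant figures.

B = μ₀nI = (4π×10⁻⁷)(2.870×10^3)(13.2) = 4.761×10^-2 T.
u = B²/(2μ₀) = (4.761×10^-2)²/(2×4π×10⁻⁷) = 901.8 J/m³.

u ≈ 902 J/m³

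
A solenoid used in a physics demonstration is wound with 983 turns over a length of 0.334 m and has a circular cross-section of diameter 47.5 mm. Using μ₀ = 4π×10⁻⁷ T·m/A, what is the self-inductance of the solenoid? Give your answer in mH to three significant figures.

A = π(d/2)² = π(2.375×10^-2 m)² = 1.772×10^-3 m².
For a long solenoid, L = μ₀N²A/ℓ.
L = (4π×10⁻⁷)(983)²(1.772×10^-3)/(0.334 m) = 6.442×10^-3 H.

L ≈ 6.44 mH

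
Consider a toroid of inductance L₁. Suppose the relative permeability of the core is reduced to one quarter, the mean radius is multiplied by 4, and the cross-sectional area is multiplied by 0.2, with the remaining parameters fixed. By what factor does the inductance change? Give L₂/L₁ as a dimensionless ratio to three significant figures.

For a toroid, L ∝ μᵣN²A/R.
L₂/L₁ = (0.25) × (4)^-1 × (0.2) = 0.0125.

L₂/L₁ = 0.0125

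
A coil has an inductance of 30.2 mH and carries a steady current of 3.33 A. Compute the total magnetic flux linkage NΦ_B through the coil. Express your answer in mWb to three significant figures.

From L = NΦ_B/I, the flux linkage is NΦ_B = LI.
NΦ_B = (3.020×10^-2 H)(3.33 A) = 0.1006 Wb.

NΦ_B ≈ 101 mWb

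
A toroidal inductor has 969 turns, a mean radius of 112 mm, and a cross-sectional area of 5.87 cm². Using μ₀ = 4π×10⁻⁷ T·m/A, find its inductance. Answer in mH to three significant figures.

For a thin toroid, L = μ₀N²A/(2πR).
L = (4π×10⁻⁷)(969)²(5.870×10^-4) / (2π×0.112 m) = 9.842×10^-4 H.

L ≈ 0.984 mH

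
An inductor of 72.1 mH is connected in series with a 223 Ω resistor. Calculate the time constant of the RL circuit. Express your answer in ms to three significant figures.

τ ≈ 0.323 ms

τ = L/R = (7.210×10^-2 H)/(223 Ω) = 3.233×10^-4 s.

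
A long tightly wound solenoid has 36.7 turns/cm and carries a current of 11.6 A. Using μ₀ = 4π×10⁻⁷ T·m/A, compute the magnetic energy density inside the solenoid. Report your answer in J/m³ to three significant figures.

u ≈ 1140 J/m³

B = μ₀nI = (4π×10⁻⁷)(3.670×10^3)(11.6) = 5.350×10^-2 T.
u = B²/(2μ₀) = (5.350×10^-2)²/(2×4π×10⁻⁷) = 1.139×10^3 J/m³.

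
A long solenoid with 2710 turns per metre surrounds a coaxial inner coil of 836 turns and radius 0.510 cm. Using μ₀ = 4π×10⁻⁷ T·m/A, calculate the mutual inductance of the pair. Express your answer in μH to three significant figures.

M ≈ 233 μH

The outer solenoid produces a uniform field B₁ = μ₀n₁I₁ across the inner coil,
so the flux linkage is N₂Φ = N₂B₁A₂ = μ₀n₁N₂A₂·I₁, giving M = μ₀n₁N₂A₂.
A₂ = πr² = π(5.100×10^-3 m)² = 8.171×10^-5 m².
M = (4π×10⁻⁷)(2710)(836)(8.171×10^-5) = 2.326×10^-4 H.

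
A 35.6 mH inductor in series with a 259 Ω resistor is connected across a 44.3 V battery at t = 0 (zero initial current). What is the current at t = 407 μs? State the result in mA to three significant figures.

I ≈ 162 mA

τ = L/R = 3.560×10^-2/259 = 1.3745×10^-4 s; final current I_∞ = ε/R = 44.3/259 = 0.171 A.
I(t) = I_∞(1 − e^(−t/τ)) with t/τ = 2.961.
I = (0.171)(1 − e^(−2.961)) = 0.1622 A.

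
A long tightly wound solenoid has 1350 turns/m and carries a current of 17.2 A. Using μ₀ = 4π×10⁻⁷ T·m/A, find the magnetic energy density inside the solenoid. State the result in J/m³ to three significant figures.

B = μ₀nI = (4π×10⁻⁷)(1.350×10^3)(17.2) = 2.918×10^-2 T.
u = B²/(2μ₀) = (2.918×10^-2)²/(2×4π×10⁻⁷) = 338.8 J/m³.

u ≈ 339 J/m³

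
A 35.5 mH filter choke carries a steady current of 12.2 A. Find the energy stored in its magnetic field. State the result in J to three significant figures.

U ≈ 2.64 J

Stored magnetic energy: U = ½LI².
U = ½(3.550×10^-2 H)(12.2 A)² = 2.642 J.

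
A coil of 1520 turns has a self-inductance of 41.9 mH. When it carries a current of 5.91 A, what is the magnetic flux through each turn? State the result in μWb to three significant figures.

Φ_B ≈ 163 μWb

From L = NΦ_B/I, the flux per turn is Φ_B = LI/N.
Φ_B = (4.190×10^-2 H)(5.91 A)/1520 = 1.629×10^-4 Wb.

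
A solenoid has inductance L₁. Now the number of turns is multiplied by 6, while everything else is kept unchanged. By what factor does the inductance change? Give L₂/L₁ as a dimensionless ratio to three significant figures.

L₂/L₁ = 36.0

For a solenoid, L ∝ μᵣN²A/ℓ.
L₂/L₁ = (6)^2 = 36.0.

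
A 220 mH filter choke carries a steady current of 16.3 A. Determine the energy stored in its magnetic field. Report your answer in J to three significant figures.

U ≈ 29.2 J

Stored magnetic energy: U = ½LI².
U = ½(0.22 H)(16.3 A)² = 29.23 J.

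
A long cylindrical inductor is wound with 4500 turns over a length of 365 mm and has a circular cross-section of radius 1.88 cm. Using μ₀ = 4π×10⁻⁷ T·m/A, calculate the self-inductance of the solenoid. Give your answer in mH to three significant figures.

L ≈ 77.4 mH

A = πr² = π(1.880×10^-2 m)² = 1.110×10^-3 m².
For a long solenoid, L = μ₀N²A/ℓ.
L = (4π×10⁻⁷)(4500)²(1.110×10^-3)/(0.365 m) = 7.741×10^-2 H.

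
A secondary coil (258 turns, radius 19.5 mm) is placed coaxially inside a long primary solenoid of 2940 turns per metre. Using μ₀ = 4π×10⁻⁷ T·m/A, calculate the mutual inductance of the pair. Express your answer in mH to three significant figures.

The outer solenoid produces a uniform field B₁ = μ₀n₁I₁ across the inner coil,
so the flux linkage is N₂Φ = N₂B₁A₂ = μ₀n₁N₂A₂·I₁, giving M = μ₀n₁N₂A₂.
A₂ = πr² = π(1.950×10^-2 m)² = 1.1946×10^-3 m².
M = (4π×10⁻⁷)(2940)(258)(1.1946×10^-3) = 1.139×10^-3 H.

M ≈ 1.14 mH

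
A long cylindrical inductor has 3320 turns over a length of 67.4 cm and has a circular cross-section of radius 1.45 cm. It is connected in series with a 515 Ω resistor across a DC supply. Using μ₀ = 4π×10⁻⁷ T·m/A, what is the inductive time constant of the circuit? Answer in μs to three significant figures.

A = πr² = π(1.450×10^-2 m)² = 6.605×10^-4 m².
L = μ₀N²A/ℓ = (4π×10⁻⁷)(3320)²(6.605×10^-4)/(0.674) = 1.357×10^-2 H.
τ = L/R = (1.357×10^-2)/(515) = 2.636×10^-5 s.

τ ≈ 26.4 μs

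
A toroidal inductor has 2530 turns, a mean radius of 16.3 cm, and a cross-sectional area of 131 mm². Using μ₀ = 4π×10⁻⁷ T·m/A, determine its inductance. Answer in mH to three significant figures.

L ≈ 1.03 mH

For a thin toroid, L = μ₀N²A/(2πR).
L = (4π×10⁻⁷)(2530)²(1.310×10^-4) / (2π×0.163 m) = 1.029×10^-3 H.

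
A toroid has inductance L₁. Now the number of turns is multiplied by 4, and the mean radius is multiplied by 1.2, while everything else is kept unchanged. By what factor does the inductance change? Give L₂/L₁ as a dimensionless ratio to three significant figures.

For a toroid, L ∝ μᵣN²A/R.
L₂/L₁ = (4)^2 × (1.2)^-1 = 13.3.

L₂/L₁ = 13.3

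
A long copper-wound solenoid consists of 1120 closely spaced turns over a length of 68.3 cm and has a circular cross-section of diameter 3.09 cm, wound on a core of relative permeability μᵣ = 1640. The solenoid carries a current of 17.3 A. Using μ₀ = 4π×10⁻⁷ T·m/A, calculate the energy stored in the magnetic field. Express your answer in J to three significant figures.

A = π(d/2)² = π(1.545×10^-2 m)² = 7.499×10^-4 m².
L = μ₀μᵣN²A/ℓ = (4π×10⁻⁷)(1640)(1120)²(7.499×10^-4)/(0.683) = 2.838 H.
U = ½LI² = ½(2.838)(17.3)² = 424.8 J.

U ≈ 425 J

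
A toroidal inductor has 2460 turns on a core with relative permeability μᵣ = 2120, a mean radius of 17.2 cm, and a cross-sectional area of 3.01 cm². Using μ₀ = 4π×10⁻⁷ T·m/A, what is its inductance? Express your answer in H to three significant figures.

L ≈ 4.49 H

For a thin toroid, L = μ₀μᵣN²A/(2πR).
L = (4π×10⁻⁷)(2120)(2460)²(3.010×10^-4) / (2π×0.172 m) = 4.49 H.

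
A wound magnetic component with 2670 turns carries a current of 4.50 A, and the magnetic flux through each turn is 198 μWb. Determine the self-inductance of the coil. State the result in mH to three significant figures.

L ≈ 117 mH

Self-inductance is defined by L = NΦ_B/I (flux linkage over current).
L = (2670)(1.980×10^-4 Wb)/(4.50 A) = 0.11748 H.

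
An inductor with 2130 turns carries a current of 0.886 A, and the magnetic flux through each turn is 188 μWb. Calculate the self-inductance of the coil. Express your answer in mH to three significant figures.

L ≈ 452 mH

Self-inductance is defined by L = NΦ_B/I (flux linkage over current).
L = (2130)(1.880×10^-4 Wb)/(0.886 A) = 0.452 H.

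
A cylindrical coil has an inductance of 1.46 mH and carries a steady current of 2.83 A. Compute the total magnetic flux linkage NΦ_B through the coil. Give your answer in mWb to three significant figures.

From L = NΦ_B/I, the flux linkage is NΦ_B = LI.
NΦ_B = (1.460×10^-3 H)(2.83 A) = 4.132×10^-3 Wb.

NΦ_B ≈ 4.13 mWb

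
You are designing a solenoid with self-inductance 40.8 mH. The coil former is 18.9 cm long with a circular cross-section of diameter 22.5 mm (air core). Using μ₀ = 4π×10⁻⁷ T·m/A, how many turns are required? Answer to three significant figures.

N ≈ 3930 turns

A = π(d/2)² = π(1.125×10^-2 m)² = 3.976×10^-4 m².
From L = μ₀N²A/ℓ, N = √(Lℓ / (μ₀A)).
N = √[(4.080×10^-2)(0.189) / ((4π×10⁻⁷)×3.976×10^-4)] = √(1.543×10^7) ≈ 3928.5.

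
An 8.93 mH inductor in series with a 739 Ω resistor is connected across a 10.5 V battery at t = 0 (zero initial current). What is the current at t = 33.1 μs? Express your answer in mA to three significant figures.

τ = L/R = 8.930×10^-3/739 = 1.208×10^-5 s; final current I_∞ = ε/R = 10.5/739 = 1.421×10^-2 A.
I(t) = I_∞(1 − e^(−t/τ)) with t/τ = 2.739.
I = (1.421×10^-2)(1 − e^(−2.739)) = 1.329×10^-2 A.

I ≈ 13.3 mA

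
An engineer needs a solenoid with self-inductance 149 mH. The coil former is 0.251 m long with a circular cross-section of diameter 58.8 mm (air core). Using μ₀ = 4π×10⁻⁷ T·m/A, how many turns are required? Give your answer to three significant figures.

N ≈ 3310 turns

A = π(d/2)² = π(2.940×10^-2 m)² = 2.715×10^-3 m².
From L = μ₀N²A/ℓ, N = √(Lℓ / (μ₀A)).
N = √[(0.149)(0.251) / ((4π×10⁻⁷)×2.715×10^-3)] = √(1.096×10^7) ≈ 3310.6.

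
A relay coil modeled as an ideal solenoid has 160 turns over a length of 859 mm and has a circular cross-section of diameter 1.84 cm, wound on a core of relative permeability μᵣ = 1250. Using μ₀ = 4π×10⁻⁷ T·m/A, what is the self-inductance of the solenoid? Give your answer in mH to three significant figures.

A = π(d/2)² = π(9.200×10^-3 m)² = 2.659×10^-4 m².
For a long solenoid, L = μ₀μᵣN²A/ℓ.
L = (4π×10⁻⁷)(1250)(160)²(2.659×10^-4)/(0.859 m) = 1.2448×10^-2 H.

L ≈ 12.4 mH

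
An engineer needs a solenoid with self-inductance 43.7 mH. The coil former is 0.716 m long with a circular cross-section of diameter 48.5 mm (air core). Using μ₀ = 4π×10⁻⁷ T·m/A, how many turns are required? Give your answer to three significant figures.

A = π(d/2)² = π(2.425×10^-2 m)² = 1.847×10^-3 m².
From L = μ₀N²A/ℓ, N = √(Lℓ / (μ₀A)).
N = √[(4.370×10^-2)(0.716) / ((4π×10⁻⁷)×1.847×10^-3)] = √(1.348×10^7) ≈ 3671.2.

N ≈ 3670 turns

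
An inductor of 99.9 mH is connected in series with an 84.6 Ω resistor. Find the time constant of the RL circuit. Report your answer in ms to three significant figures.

τ = L/R = (9.990×10^-2 H)/(84.6 Ω) = 1.181×10^-3 s.

τ ≈ 1.18 ms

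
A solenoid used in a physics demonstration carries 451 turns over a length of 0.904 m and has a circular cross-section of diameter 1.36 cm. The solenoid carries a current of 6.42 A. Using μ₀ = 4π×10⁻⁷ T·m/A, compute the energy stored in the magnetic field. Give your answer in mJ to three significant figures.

U ≈ 0.846 mJ

A = π(d/2)² = π(6.800×10^-3 m)² = 1.453×10^-4 m².
L = μ₀N²A/ℓ = (4π×10⁻⁷)(451)²(1.453×10^-4)/(0.904) = 4.107×10^-5 H.
U = ½LI² = ½(4.107×10^-5)(6.42)² = 8.4645×10^-4 J.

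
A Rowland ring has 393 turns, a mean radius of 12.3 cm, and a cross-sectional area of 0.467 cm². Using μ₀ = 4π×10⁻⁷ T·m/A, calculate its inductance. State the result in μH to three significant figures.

For a thin toroid, L = μ₀N²A/(2πR).
L = (4π×10⁻⁷)(393)²(4.670×10^-5) / (2π×0.123 m) = 1.173×10^-5 H.

L ≈ 11.7 μH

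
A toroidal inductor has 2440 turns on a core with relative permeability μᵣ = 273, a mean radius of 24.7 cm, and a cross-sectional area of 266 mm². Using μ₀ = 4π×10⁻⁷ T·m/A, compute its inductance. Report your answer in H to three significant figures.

For a thin toroid, L = μ₀μᵣN²A/(2πR).
L = (4π×10⁻⁷)(273)(2440)²(2.660×10^-4) / (2π×0.247 m) = 0.3501 H.

L ≈ 0.350 H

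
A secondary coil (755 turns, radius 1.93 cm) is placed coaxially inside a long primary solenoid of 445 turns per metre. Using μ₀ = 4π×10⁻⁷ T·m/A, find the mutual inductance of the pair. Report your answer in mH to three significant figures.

M ≈ 0.494 mH

The outer solenoid produces a uniform field B₁ = μ₀n₁I₁ across the inner coil,
so the flux linkage is N₂Φ = N₂B₁A₂ = μ₀n₁N₂A₂·I₁, giving M = μ₀n₁N₂A₂.
A₂ = πr² = π(1.930×10^-2 m)² = 1.170×10^-3 m².
M = (4π×10⁻⁷)(445)(755)(1.170×10^-3) = 4.941×10^-4 H.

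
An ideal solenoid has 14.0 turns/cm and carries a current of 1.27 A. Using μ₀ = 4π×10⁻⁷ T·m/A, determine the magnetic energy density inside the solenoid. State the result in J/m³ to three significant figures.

u ≈ 1.99 J/m³

B = μ₀nI = (4π×10⁻⁷)(1.400×10^3)(1.27) = 2.234×10^-3 T.
u = B²/(2μ₀) = (2.234×10^-3)²/(2×4π×10⁻⁷) = 1.986 J/m³.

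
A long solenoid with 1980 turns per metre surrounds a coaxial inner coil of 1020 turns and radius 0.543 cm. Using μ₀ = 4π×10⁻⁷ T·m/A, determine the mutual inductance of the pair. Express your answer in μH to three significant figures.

The outer solenoid produces a uniform field B₁ = μ₀n₁I₁ across the inner coil,
so the flux linkage is N₂Φ = N₂B₁A₂ = μ₀n₁N₂A₂·I₁, giving M = μ₀n₁N₂A₂.
A₂ = πr² = π(5.430×10^-3 m)² = 9.263×10^-5 m².
M = (4π×10⁻⁷)(1980)(1020)(9.263×10^-5) = 2.351×10^-4 H.

M ≈ 235 μH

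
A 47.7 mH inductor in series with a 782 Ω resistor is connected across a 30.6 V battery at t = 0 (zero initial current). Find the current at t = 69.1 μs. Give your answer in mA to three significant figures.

τ = L/R = 4.770×10^-2/782 = 6.100×10^-5 s; final current I_∞ = ε/R = 30.6/782 = 3.913×10^-2 A.
I(t) = I_∞(1 − e^(−t/τ)) with t/τ = 1.133.
I = (3.913×10^-2)(1 − e^(−1.133)) = 2.653×10^-2 A.

I ≈ 26.5 mA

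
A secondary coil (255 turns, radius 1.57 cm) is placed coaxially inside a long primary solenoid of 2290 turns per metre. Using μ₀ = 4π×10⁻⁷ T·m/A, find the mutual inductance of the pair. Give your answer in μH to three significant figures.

M ≈ 568 μH

The outer solenoid produces a uniform field B₁ = μ₀n₁I₁ across the inner coil,
so the flux linkage is N₂Φ = N₂B₁A₂ = μ₀n₁N₂A₂·I₁, giving M = μ₀n₁N₂A₂.
A₂ = πr² = π(1.570×10^-2 m)² = 7.744×10^-4 m².
M = (4π×10⁻⁷)(2290)(255)(7.744×10^-4) = 5.682×10^-4 H.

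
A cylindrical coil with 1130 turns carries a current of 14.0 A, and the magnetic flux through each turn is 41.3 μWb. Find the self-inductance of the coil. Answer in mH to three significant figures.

Self-inductance is defined by L = NΦ_B/I (flux linkage over current).
L = (1130)(4.130×10^-5 Wb)/(14.0 A) = 3.333×10^-3 H.

L ≈ 3.33 mH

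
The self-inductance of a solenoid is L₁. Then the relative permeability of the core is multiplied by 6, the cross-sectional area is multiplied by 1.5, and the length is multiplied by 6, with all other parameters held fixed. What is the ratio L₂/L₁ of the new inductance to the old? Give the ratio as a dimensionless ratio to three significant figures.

For a solenoid, L ∝ μᵣN²A/ℓ.
L₂/L₁ = (6) × (1.5) × (6)^-1 = 1.50.

L₂/L₁ = 1.50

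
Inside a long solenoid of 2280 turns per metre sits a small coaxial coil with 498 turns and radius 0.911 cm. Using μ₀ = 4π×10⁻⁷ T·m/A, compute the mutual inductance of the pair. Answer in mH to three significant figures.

The outer solenoid produces a uniform field B₁ = μ₀n₁I₁ across the inner coil,
so the flux linkage is N₂Φ = N₂B₁A₂ = μ₀n₁N₂A₂·I₁, giving M = μ₀n₁N₂A₂.
A₂ = πr² = π(9.110×10^-3 m)² = 2.607×10^-4 m².
M = (4π×10⁻⁷)(2280)(498)(2.607×10^-4) = 3.720×10^-4 H.

M ≈ 0.372 mH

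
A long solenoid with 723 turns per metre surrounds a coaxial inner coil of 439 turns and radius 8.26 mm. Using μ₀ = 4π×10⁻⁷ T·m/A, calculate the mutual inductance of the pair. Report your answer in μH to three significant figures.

M ≈ 85.5 μH

The outer solenoid produces a uniform field B₁ = μ₀n₁I₁ across the inner coil,
so the flux linkage is N₂Φ = N₂B₁A₂ = μ₀n₁N₂A₂·I₁, giving M = μ₀n₁N₂A₂.
A₂ = πr² = π(8.260×10^-3 m)² = 2.143×10^-4 m².
M = (4π×10⁻⁷)(723)(439)(2.143×10^-4) = 8.549×10^-5 H.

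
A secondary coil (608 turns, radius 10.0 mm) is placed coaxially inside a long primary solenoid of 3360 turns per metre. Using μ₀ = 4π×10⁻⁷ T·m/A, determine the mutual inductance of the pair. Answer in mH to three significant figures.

The outer solenoid produces a uniform field B₁ = μ₀n₁I₁ across the inner coil,
so the flux linkage is N₂Φ = N₂B₁A₂ = μ₀n₁N₂A₂·I₁, giving M = μ₀n₁N₂A₂.
A₂ = πr² = π(1.000×10^-2 m)² = 3.142×10^-4 m².
M = (4π×10⁻⁷)(3360)(608)(3.142×10^-4) = 8.06497×10^-4 H.

M ≈ 0.806 mH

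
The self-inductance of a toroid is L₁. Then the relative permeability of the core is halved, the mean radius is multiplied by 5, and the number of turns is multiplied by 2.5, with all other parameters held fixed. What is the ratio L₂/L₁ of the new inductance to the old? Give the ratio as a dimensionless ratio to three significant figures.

L₂/L₁ = 0.625

For a toroid, L ∝ μᵣN²A/R.
L₂/L₁ = (0.5) × (5)^-1 × (2.5)^2 = 0.625.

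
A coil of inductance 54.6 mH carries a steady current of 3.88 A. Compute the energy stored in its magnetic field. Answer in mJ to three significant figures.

U ≈ 411 mJ

Stored magnetic energy: U = ½LI².
U = ½(5.460×10^-2 H)(3.88 A)² = 0.411 J.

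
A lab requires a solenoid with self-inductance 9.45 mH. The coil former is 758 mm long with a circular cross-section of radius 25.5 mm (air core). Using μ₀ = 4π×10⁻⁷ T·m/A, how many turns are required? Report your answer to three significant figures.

N ≈ 1670 turns

A = πr² = π(2.550×10^-2 m)² = 2.043×10^-3 m².
From L = μ₀N²A/ℓ, N = √(Lℓ / (μ₀A)).
N = √[(9.450×10^-3)(0.758) / ((4π×10⁻⁷)×2.043×10^-3)] = √(2.790×10^6) ≈ 1670.4.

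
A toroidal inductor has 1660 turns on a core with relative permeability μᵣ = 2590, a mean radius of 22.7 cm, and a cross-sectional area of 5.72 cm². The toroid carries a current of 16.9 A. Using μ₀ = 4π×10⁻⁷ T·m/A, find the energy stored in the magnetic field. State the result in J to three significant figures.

L = μ₀μᵣN²A/(2πR) = (4π×10⁻⁷)(2590)(1660)²(5.720×10^-4)/(2π×0.227) = 3.597 H.
U = ½LI² = ½(3.597)(16.9)² = 513.6 J.

U ≈ 514 J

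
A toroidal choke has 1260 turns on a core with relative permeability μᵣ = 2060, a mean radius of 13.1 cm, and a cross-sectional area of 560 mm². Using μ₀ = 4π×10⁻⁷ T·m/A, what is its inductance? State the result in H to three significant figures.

L ≈ 2.80 H

For a thin toroid, L = μ₀μᵣN²A/(2πR).
L = (4π×10⁻⁷)(2060)(1260)²(5.600×10^-4) / (2π×0.131 m) = 2.796 H.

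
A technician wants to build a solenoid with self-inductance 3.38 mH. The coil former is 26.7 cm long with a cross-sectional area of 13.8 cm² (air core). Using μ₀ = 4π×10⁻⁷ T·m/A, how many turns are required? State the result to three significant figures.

A = 13.8 cm² = 1.380×10^-3 m².
From L = μ₀N²A/ℓ, N = √(Lℓ / (μ₀A)).
N = √[(3.380×10^-3)(0.267) / ((4π×10⁻⁷)×1.380×10^-3)] = √(5.204×10^5) ≈ 721.4.

N ≈ 721 turns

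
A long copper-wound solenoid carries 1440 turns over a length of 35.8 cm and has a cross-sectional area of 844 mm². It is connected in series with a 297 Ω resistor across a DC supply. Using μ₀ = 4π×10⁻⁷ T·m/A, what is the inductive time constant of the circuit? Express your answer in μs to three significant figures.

A = 844 mm² = 8.440×10^-4 m².
L = μ₀N²A/ℓ = (4π×10⁻⁷)(1440)²(8.440×10^-4)/(0.358) = 6.143×10^-3 H.
τ = L/R = (6.143×10^-3)/(297) = 2.068×10^-5 s.

τ ≈ 20.7 μs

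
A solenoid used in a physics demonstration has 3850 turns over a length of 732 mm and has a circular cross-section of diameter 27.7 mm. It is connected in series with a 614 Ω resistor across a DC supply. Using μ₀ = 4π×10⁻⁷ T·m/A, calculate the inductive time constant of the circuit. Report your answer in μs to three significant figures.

τ ≈ 25.0 μs

A = π(d/2)² = π(1.385×10^-2 m)² = 6.026×10^-4 m².
L = μ₀N²A/ℓ = (4π×10⁻⁷)(3850)²(6.026×10^-4)/(0.732) = 1.533×10^-2 H.
τ = L/R = (1.533×10^-2)/(614) = 2.497×10^-5 s.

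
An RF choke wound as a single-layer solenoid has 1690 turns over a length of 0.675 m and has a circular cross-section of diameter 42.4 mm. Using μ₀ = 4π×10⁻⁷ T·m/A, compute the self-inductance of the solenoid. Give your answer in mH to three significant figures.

A = π(d/2)² = π(2.120×10^-2 m)² = 1.412×10^-3 m².
For a long solenoid, L = μ₀N²A/ℓ.
L = (4π×10⁻⁷)(1690)²(1.412×10^-3)/(0.675 m) = 7.508×10^-3 H.

L ≈ 7.51 mH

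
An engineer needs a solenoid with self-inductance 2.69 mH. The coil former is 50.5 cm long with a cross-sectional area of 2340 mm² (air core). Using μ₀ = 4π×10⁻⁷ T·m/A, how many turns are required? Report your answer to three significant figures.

A = 2340 mm² = 2.340×10^-3 m².
From L = μ₀N²A/ℓ, N = √(Lℓ / (μ₀A)).
N = √[(2.690×10^-3)(0.505) / ((4π×10⁻⁷)×2.340×10^-3)] = √(4.620×10^5) ≈ 679.7.

N ≈ 680 turns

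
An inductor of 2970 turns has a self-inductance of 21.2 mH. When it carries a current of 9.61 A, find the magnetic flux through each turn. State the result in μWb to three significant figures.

From L = NΦ_B/I, the flux per turn is Φ_B = LI/N.
Φ_B = (2.120×10^-2 H)(9.61 A)/2970 = 6.860×10^-5 Wb.

Φ_B ≈ 68.6 μWb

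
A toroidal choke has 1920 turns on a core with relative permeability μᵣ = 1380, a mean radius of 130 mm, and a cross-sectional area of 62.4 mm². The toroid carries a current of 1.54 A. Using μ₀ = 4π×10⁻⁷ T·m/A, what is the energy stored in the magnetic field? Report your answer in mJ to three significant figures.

U ≈ 579 mJ

L = μ₀μᵣN²A/(2πR) = (4π×10⁻⁷)(1380)(1920)²(6.240×10^-5)/(2π×0.13) = 0.4884 H.
U = ½LI² = ½(0.4884)(1.54)² = 0.5791 J.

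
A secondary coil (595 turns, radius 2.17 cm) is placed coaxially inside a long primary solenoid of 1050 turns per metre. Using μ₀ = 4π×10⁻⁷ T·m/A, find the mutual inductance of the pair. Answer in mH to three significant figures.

M ≈ 1.16 mH

The outer solenoid produces a uniform field B₁ = μ₀n₁I₁ across the inner coil,
so the flux linkage is N₂Φ = N₂B₁A₂ = μ₀n₁N₂A₂·I₁, giving M = μ₀n₁N₂A₂.
A₂ = πr² = π(2.170×10^-2 m)² = 1.479×10^-3 m².
M = (4π×10⁻⁷)(1050)(595)(1.479×10^-3) = 1.161×10^-3 H.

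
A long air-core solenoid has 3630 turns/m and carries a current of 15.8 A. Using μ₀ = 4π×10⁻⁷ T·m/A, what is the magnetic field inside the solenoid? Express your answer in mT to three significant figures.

Inside a long solenoid, B = μ₀nI.
B = (4π×10⁻⁷)(3.630×10^3 m⁻¹)(15.8 A) = 7.207×10^-2 T.

B ≈ 72.1 mT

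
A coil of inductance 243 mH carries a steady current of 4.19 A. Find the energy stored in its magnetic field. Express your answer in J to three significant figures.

U ≈ 2.13 J

Stored magnetic energy: U = ½LI².
U = ½(0.243 H)(4.19 A)² = 2.133 J.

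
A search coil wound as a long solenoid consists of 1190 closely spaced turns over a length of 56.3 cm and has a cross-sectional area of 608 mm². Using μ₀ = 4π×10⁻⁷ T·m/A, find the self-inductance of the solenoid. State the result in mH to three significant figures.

A = 608 mm² = 6.080×10^-4 m².
For a long solenoid, L = μ₀N²A/ℓ.
L = (4π×10⁻⁷)(1190)²(6.080×10^-4)/(0.563 m) = 1.922×10^-3 H.

L ≈ 1.92 mH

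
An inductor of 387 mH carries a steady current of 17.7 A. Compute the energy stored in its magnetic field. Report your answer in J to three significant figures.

Stored magnetic energy: U = ½LI².
U = ½(0.387 H)(17.7 A)² = 60.62 J.

U ≈ 60.6 J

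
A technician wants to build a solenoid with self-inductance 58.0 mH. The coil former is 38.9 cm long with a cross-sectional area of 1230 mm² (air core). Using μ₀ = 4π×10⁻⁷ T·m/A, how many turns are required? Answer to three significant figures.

N ≈ 3820 turns

A = 1230 mm² = 1.230×10^-3 m².
From L = μ₀N²A/ℓ, N = √(Lℓ / (μ₀A)).
N = √[(5.800×10^-2)(0.389) / ((4π×10⁻⁷)×1.230×10^-3)] = √(1.460×10^7) ≈ 3820.6.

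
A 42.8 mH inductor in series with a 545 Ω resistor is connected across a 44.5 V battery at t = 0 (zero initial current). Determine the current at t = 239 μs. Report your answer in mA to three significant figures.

τ = L/R = 4.280×10^-2/545 = 7.853×10^-5 s; final current I_∞ = ε/R = 44.5/545 = 8.165×10^-2 A.
I(t) = I_∞(1 − e^(−t/τ)) with t/τ = 3.043.
I = (8.165×10^-2)(1 − e^(−3.043)) = 7.776×10^-2 A.

I ≈ 77.8 mA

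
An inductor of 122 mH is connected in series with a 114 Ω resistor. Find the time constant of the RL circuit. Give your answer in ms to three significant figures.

τ = L/R = (0.122 H)/(114 Ω) = 1.070×10^-3 s.

τ ≈ 1.07 ms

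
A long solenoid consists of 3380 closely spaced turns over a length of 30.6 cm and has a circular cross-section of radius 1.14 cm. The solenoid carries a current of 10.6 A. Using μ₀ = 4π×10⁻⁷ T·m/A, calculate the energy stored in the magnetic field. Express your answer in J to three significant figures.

A = πr² = π(1.140×10^-2 m)² = 4.083×10^-4 m².
L = μ₀N²A/ℓ = (4π×10⁻⁷)(3380)²(4.083×10^-4)/(0.306) = 1.915×10^-2 H.
U = ½LI² = ½(1.915×10^-2)(10.6)² = 1.076 J.

U ≈ 1.08 J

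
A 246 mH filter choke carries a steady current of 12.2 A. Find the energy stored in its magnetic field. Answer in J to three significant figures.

Stored magnetic energy: U = ½LI².
U = ½(0.246 H)(12.2 A)² = 18.31 J.

U ≈ 18.3 J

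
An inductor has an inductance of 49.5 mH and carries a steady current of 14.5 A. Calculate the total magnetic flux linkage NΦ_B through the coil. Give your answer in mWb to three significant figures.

NΦ_B ≈ 718 mWb

From L = NΦ_B/I, the flux linkage is NΦ_B = LI.
NΦ_B = (4.950×10^-2 H)(14.5 A) = 0.7177 Wb.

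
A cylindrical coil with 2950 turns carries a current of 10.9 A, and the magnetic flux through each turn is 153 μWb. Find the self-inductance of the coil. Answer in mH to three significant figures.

Self-inductance is defined by L = NΦ_B/I (flux linkage over current).
L = (2950)(1.530×10^-4 Wb)/(10.9 A) = 4.141×10^-2 H.

L ≈ 41.4 mH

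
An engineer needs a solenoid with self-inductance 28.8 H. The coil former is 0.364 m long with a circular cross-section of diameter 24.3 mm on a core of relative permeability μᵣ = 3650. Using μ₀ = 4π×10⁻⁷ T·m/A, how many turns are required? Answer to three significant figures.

A = π(d/2)² = π(1.215×10^-2 m)² = 4.638×10^-4 m².
From L = μ₀μᵣN²A/ℓ, N = √(Lℓ / (μ₀μᵣA)).
N = √[(28.8)(0.364) / ((4π×10⁻⁷)(3650)×4.638×10^-4)] = √(4.928×10^6) ≈ 2220.0.

N ≈ 2220 turns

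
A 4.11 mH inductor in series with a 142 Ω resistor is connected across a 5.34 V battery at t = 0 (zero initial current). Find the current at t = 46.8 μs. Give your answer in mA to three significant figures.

τ = L/R = 4.110×10^-3/142 = 2.894×10^-5 s; final current I_∞ = ε/R = 5.34/142 = 3.761×10^-2 A.
I(t) = I_∞(1 − e^(−t/τ)) with t/τ = 1.617.
I = (3.761×10^-2)(1 − e^(−1.617)) = 3.014×10^-2 A.

I ≈ 30.1 mA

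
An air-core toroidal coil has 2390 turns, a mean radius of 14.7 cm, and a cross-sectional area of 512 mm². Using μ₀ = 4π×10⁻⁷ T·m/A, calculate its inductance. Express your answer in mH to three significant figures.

L ≈ 3.98 mH

For a thin toroid, L = μ₀N²A/(2πR).
L = (4π×10⁻⁷)(2390)²(5.120×10^-4) / (2π×0.147 m) = 3.979×10^-3 H.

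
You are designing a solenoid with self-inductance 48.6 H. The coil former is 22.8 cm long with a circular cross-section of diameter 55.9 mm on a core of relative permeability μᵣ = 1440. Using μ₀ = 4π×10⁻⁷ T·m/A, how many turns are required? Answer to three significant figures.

A = π(d/2)² = π(2.795×10^-2 m)² = 2.454×10^-3 m².
From L = μ₀μᵣN²A/ℓ, N = √(Lℓ / (μ₀μᵣA)).
N = √[(48.6)(0.228) / ((4π×10⁻⁷)(1440)×2.454×10^-3)] = √(2.495×10^6) ≈ 1579.6.

N ≈ 1580 turns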